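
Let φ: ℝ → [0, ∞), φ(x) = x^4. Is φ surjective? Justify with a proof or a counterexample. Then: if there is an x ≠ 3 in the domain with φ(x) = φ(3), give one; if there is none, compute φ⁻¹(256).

For any y ∈ [0, ∞), x = y^{1/4} ∈ ℝ satisfies x^4 = y, so φ is surjective.
For the follow-up, such an x exists: taking x = −3 ∈ ℝ gives φ(−3) = 81 = φ(3) with −3 ≠ 3.

-3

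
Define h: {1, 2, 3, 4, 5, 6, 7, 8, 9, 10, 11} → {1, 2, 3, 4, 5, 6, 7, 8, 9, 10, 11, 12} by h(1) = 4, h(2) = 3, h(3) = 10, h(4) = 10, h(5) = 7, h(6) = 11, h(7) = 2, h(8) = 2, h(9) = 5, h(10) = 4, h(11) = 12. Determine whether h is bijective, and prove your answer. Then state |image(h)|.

8

h(3) = 10 = h(4) with 3 ≠ 4, so h is not injective, hence not bijective.
The image of h is {2, 3, 4, 5, 7, 10, 11, 12}, which has 8 elements.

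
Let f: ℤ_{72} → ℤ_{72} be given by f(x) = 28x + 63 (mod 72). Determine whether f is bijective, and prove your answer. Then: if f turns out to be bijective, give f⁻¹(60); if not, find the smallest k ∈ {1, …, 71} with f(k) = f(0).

18

Recall that injectivity means: for all x_1, x_2 in the domain, f(x_1) = f(x_2) implies x_1 = x_2.
We have gcd(28, 72) = 4 > 1. Taking x_1 = 0 and x_2 = 18: f(0) = 63 and f(18) = 28·18 + 63 = 567 ≡ 63 (mod 72).
So f(0) = f(18) while 0 ≠ 18, therefore f is not injective, hence not bijective.
Since f is not bijective, we find the least positive k with f(k) = f(0): this means 28k ≡ 0 (mod 72), i.e. 72 ∣ 28k. Since gcd(28, 72) = 4, dividing through by 4 this holds exactly when 18 ∣ 7k, and as gcd(7, 18) = 1, exactly when 18 ∣ k.
The smallest positive such k is 18.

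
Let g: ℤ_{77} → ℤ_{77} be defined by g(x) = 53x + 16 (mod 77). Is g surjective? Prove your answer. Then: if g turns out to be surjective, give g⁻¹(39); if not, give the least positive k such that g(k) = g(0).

Recall that surjectivity means every element of the codomain has a preimage under g.
Since gcd(53, 77) = 1, 53 is invertible modulo 77. Euclid's algorithm: 77 = 1·53 + 24, 53 = 2·24 + 5, 24 = 4·5 + 4, 5 = 1·4 + 1; back-substituting gives 1 = 16·53 − 11·77, so 53⁻¹ ≡ 16 (mod 77).
Then y ↦ 16(y − 16) is a two-sided inverse to g, so every y ∈ ℤ_{77} has a preimage.
Therefore g is surjective.
Since g is surjective, we compute g⁻¹(39): solve 53x + 16 ≡ 39 (mod 77), i.e. 53x ≡ 23 (mod 77).
Multiplying by 53⁻¹ = 16 gives x ≡ 16·23 = 368 = 4·77 + 60 ≡ 60 (mod 77).
Check: g(60) = 53·60 + 16 = 3196 = 41·77 + 39 ≡ 39 (mod 77).

60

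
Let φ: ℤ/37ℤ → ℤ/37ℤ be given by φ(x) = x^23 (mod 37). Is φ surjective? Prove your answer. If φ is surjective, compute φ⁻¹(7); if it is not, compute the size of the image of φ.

Since 37 is prime, the nonzero elements of ℤ/37ℤ form a cyclic group of order 36.
As gcd(23, 36) = 1, raising to the 23rd power is a bijection on this group: if a^23 ≡ b^23 then (ab^{−1})^23 = 1, and the only element of order dividing gcd(23, 36) = 1 is 1, so a = b.
With φ(0) = 0 this makes φ injective on all of ℤ/37ℤ, hence bijective (finite equal-size domain and codomain). In particular φ is surjective.
Since φ is surjective, we find the preimage of 7. The inverse of x ↦ x^23 on (ℤ/37ℤ)^× is x ↦ x^11, because 23·11 = 253 = 7·36 + 1 ≡ 1 (mod 36) and x^{36} = 1 for x ≠ 0 (Fermat). So φ⁻¹(7) = 7^11 mod 37.
Repeated squaring mod 37: 7^1 ≡ 7, 7^2 ≡ 7² = 49 ≡ 12, 7^4 ≡ 12² = 144 ≡ 33, 7^8 ≡ 33² = 1089 ≡ 16. Since 11 = 8 + 2 + 1, 7^11 ≡ 16·12·7: 16·12 = 192 ≡ 7, then 7·7 = 49 ≡ 12. So 7^11 ≡ 12 (mod 37).
Hence φ⁻¹(7) = 12.

12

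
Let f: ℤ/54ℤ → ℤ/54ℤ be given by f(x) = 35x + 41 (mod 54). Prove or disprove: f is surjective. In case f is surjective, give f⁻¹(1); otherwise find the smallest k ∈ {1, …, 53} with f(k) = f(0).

22

Since gcd(35, 54) = 1, 35 is invertible modulo 54. Euclid's algorithm: 54 = 1·35 + 19, 35 = 1·19 + 16, 19 = 1·16 + 3, 16 = 5·3 + 1; back-substituting gives 1 = 17·35 − 11·54, so 35⁻¹ ≡ 17 (mod 54).
Then y ↦ 17(y − 41) is a two-sided inverse to f, so every y ∈ ℤ/54ℤ has a preimage.
Hence f is surjective.
Since f is surjective, we compute f⁻¹(1): solve 35x + 41 ≡ 1 (mod 54), i.e. 35x ≡ 14 (mod 54).
Multiplying by 35⁻¹ = 17 gives x ≡ 17·14 = 238 = 4·54 + 22 ≡ 22 (mod 54).
Check: f(22) = 35·22 + 41 = 811 = 15·54 + 1 ≡ 1 (mod 54).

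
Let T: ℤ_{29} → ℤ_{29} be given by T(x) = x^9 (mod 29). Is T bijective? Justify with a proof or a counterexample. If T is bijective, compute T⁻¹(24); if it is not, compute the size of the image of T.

16

Since 29 is prime, the nonzero elements of ℤ_{29} form a cyclic group of order 28.
As gcd(9, 28) = 1, raising to the 9th power is a bijection on this group: if a^9 ≡ b^9 then (ab^{−1})^9 = 1, and the only element of order dividing gcd(9, 28) = 1 is 1, so a = b.
With T(0) = 0 this makes T injective on all of ℤ_{29}, hence bijective (finite equal-size domain and codomain). In particular T is bijective.
Since T is bijective, we find the preimage of 24. The inverse of x ↦ x^9 on (ℤ_{29})^× is x ↦ x^25, because 9·25 = 225 = 8·28 + 1 ≡ 1 (mod 28) and x^{28} = 1 for x ≠ 0 (Fermat). So T⁻¹(24) = 24^25 mod 29.
Repeated squaring mod 29: 24^1 ≡ 24, 24^2 ≡ 24² = 576 ≡ 25, 24^4 ≡ 25² = 625 ≡ 16, 24^8 ≡ 16² = 256 ≡ 24, 24^16 ≡ 24² = 576 ≡ 25. Since 25 = 16 + 8 + 1, 24^25 ≡ 25·24·24: 25·24 = 600 ≡ 20, then 20·24 = 480 ≡ 16. So 24^25 ≡ 16 (mod 29).
Hence T⁻¹(24) = 16.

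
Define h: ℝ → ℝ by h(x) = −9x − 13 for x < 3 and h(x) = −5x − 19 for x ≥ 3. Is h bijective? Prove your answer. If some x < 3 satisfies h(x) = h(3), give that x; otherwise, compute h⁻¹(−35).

Both pieces are strictly decreasing (slopes −9 and −5), so each is injective on its own interval.
The left piece maps (−∞, 3) onto (−40, ∞); the right piece maps [3, ∞) onto (−∞, −34].
These images overlap. In particular h(3) = −34 (right piece), and solving −9x − 13 = −34 on the left piece gives x = 7/3 < 3.
So h(7/3) = h(3) with 7/3 ≠ 3, and h is not injective, hence not bijective. This x = 7/3 is the requested value below 3.

7/3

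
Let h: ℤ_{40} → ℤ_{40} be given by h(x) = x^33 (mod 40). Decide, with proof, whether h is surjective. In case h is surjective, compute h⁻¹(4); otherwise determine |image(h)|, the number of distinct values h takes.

h(0) = 0^33 = 0.
h(10): Repeated squaring mod 40: 10^1 ≡ 10, 10^2 ≡ 10² = 100 ≡ 20, 10^4 ≡ 20² = 400 ≡ 0, 10^8 ≡ 0² = 0, 10^16 ≡ 0² = 0, 10^32 ≡ 0² = 0. Since 33 = 32 + 1, 10^33 ≡ 0·10: 0·10 = 0. So 10^33 ≡ 0 (mod 40).
So h(0) = h(10) = 0 while 0 ≠ 10, thus h is not injective.
A non-injective map from the 40-element set ℤ_{40} to itself takes at most 39 distinct values, so it cannot be surjective. Therefore h is not surjective.
Since h is not surjective, we determine |image(h)|. Computing x^33 mod 40 for each x (by repeated squaring, reducing mod 40 at every step), the values h(0), h(1), …, h(39) are: 0, 1, 32, 3, 24, 5, 16, 7, 8, 9, 0, 11, 32, 13, 24, 15, 16, 17, 8, 19, 0, 21, 32, 23, 24, 25, 16, 27, 8, 29, 0, 31, 32, 33, 24, 35, 16, 37, 8, 39.
The distinct values are {0, 1, 3, 5, 7, 8, 9, 11, 13, 15, 16, 17, 19, 21, 23, 24, 25, 27, 29, 31, 32, 33, 35, 37, 39}; there are 25 of them.

25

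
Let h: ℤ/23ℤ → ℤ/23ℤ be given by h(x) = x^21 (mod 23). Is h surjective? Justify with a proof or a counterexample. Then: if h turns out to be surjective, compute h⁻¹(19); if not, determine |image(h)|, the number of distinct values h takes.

Since 23 is prime, the nonzero elements of ℤ/23ℤ form a cyclic group of order 22.
As gcd(21, 22) = 1, raising to the 21st power is a bijection on this group: if x_1^21 ≡ x_2^21 then (x_1x_2^{−1})^21 = 1, and the only element of order dividing gcd(21, 22) = 1 is 1, so x_1 = x_2.
With h(0) = 0 this makes h injective on all of ℤ/23ℤ, hence bijective (finite equal-size domain and codomain). In particular h is surjective.
Since h is surjective, we find the preimage of 19. The inverse of x ↦ x^21 on (ℤ/23ℤ)^× is x ↦ x^21, because 21·21 = 441 = 20·22 + 1 ≡ 1 (mod 22) and x^{22} = 1 for x ≠ 0 (Fermat). So h⁻¹(19) = 19^21 mod 23.
Repeated squaring mod 23: 19^1 ≡ 19, 19^2 ≡ 19² = 361 ≡ 16, 19^4 ≡ 16² = 256 ≡ 3, 19^8 ≡ 3² = 9, 19^16 ≡ 9² = 81 ≡ 12. Since 21 = 16 + 4 + 1, 19^21 ≡ 12·3·19: 12·3 = 36 ≡ 13, then 13·19 = 247 ≡ 17. So 19^21 ≡ 17 (mod 23).
Hence h⁻¹(19) = 17.

17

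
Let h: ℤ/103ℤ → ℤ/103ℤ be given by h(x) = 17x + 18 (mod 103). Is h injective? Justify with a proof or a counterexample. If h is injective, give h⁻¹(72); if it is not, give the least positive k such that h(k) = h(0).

Suppose h(x_1) = h(x_2) in ℤ/103ℤ. Then 17x_1 + 18 ≡ 17x_2 + 18 (mod 103), so 17(x_1 − x_2) ≡ 0 (mod 103).
Since gcd(17, 103) = 1, 17 is invertible modulo 103, so x_1 − x_2 ≡ 0 (mod 103), i.e. x_1 = x_2.
So h is injective.
We now compute 17⁻¹ mod 103 explicitly. Euclid's algorithm: 103 = 6·17 + 1; back-substituting gives 1 = 97·17 − 16·103, so 17⁻¹ ≡ 97 (mod 103).
Since h is injective, we compute h⁻¹(72): solve 17x + 18 ≡ 72 (mod 103), i.e. 17x ≡ 54 (mod 103).
Multiplying by 17⁻¹ = 97 gives x ≡ 97·54 = 5238 = 50·103 + 88 ≡ 88 (mod 103).
Check: h(88) = 17·88 + 18 = 1514 = 14·103 + 72 ≡ 72 (mod 103).

88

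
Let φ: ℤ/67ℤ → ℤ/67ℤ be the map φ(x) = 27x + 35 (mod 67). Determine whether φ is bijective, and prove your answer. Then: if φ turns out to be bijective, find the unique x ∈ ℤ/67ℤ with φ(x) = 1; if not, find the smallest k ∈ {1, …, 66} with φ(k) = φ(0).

If φ(s) = φ(t), then 27s ≡ 27t (mod 67). Because gcd(27, 67) = 1, we may cancel 27 to get s ≡ t (mod 67).
We now compute 27⁻¹ mod 67 explicitly. Euclid's algorithm: 67 = 2·27 + 13, 27 = 2·13 + 1; back-substituting gives 1 = 5·27 − 2·67, so 27⁻¹ ≡ 5 (mod 67).
Then y ↦ 5(y − 35) is a two-sided inverse to φ, so every y ∈ ℤ/67ℤ has a preimage.
So φ is bijective.
Since φ is bijective, we compute φ⁻¹(1): solve 27x + 35 ≡ 1 (mod 67), i.e. 27x ≡ 33 (mod 67).
Multiplying by 27⁻¹ = 5 gives x ≡ 5·33 = 165 = 2·67 + 31 ≡ 31 (mod 67).
Check: φ(31) = 27·31 + 35 = 872 = 13·67 + 1 ≡ 1 (mod 67).

31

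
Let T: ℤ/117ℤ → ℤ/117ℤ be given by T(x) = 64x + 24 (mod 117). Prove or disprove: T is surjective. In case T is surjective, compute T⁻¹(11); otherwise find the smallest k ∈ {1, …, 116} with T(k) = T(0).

By definition, T is surjective if every y in the codomain equals T(x) for some x in the domain.
Since gcd(64, 117) = 1, 64 is invertible modulo 117. Euclid's algorithm: 117 = 1·64 + 53, 64 = 1·53 + 11, 53 = 4·11 + 9, 11 = 1·9 + 2, 9 = 4·2 + 1; back-substituting gives 1 = 64·64 − 35·117, so 64⁻¹ ≡ 64 (mod 117).
For any y ∈ ℤ/117ℤ, x = 64(y − 24) mod 117 satisfies T(x) = 64·64(y − 24) + 24 ≡ y (since 64·64 ≡ 1 mod 117). So every y has a preimage.
Thus T is surjective.
Since T is surjective, we find T⁻¹(11): we need 64x ≡ 11 − 24 ≡ 104 (mod 117). Using 64⁻¹ = 64: x ≡ 64·104 = 6656 = 56·117 + 104, so x = 104.
Check: T(104) = 64·104 + 24 = 6680 = 57·117 + 11 ≡ 11 (mod 117).

104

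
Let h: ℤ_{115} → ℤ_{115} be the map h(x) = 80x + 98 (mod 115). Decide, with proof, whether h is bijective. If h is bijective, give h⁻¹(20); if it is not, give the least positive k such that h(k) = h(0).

We have gcd(80, 115) = 5 > 1. Taking u = 0 and v = 23: h(0) = 98 and h(23) = 80·23 + 98 = 1938 ≡ 98 (mod 115).
So h(0) = h(23) while 0 ≠ 23, so h is not injective, hence not bijective.
Since h is not bijective, we find the least positive k with h(k) = h(0): this means 80k ≡ 0 (mod 115), i.e. 115 ∣ 80k. Since gcd(80, 115) = 5, dividing through by 5 this holds exactly when 23 ∣ 16k, and as gcd(16, 23) = 1, exactly when 23 ∣ k.
The smallest positive such k is 23.

23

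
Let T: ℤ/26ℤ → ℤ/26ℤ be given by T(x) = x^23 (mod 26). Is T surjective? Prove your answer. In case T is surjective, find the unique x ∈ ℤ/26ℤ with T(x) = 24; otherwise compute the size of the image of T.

Computing x^23 mod 26 for each x (by repeated squaring, reducing mod 26 at every step), the values T(0), T(1), …, T(25) are: 0, 1, 20, 9, 10, 21, 24, 15, 18, 3, 4, 19, 12, 13, 14, 7, 22, 23, 8, 11, 2, 5, 16, 17, 6, 25.
Every element of ℤ/26ℤ appears exactly once in this list, so T is a bijection, and in particular surjective.
Since T is surjective, we read off the preimage of 24 from the same table: T(6) = 24, so T⁻¹(24) = 6.

6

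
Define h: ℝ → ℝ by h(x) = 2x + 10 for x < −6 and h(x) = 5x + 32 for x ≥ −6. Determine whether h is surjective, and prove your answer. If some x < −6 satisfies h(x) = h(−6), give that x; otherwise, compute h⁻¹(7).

Both pieces are strictly increasing (slopes 2 and 5), so each is injective on its own interval.
The left piece maps (−∞, −6) onto (−∞, −2); the right piece maps [−6, ∞) onto [2, ∞).
The union (−∞, −2) ∪ [2, ∞) omits the interval between −2 and 2; in particular −2 has no preimage. So h is not surjective.
Because the two images are disjoint, no x < −6 has h(x) = h(−6), so we compute h⁻¹(7): 7 lies in [2, ∞), so solve 5x + 32 = 7: x = (7 − 32)/5 = −5.

-5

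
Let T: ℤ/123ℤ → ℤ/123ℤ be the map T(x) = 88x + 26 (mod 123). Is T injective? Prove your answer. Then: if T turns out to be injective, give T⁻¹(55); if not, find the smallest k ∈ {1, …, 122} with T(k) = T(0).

80

Recall that T is injective if T(u) = T(v) implies u = v.
If T(u) = T(v), then 88u ≡ 88v (mod 123). Because gcd(88, 123) = 1, we may cancel 88 to get u ≡ v (mod 123).
Therefore T is injective.
We now compute 88⁻¹ mod 123 explicitly. Euclid's algorithm: 123 = 1·88 + 35, 88 = 2·35 + 18, 35 = 1·18 + 17, 18 = 1·17 + 1; back-substituting gives 1 = 7·88 − 5·123, so 88⁻¹ ≡ 7 (mod 123).
Since T is injective, we compute T⁻¹(55): solve 88x + 26 ≡ 55 (mod 123), i.e. 88x ≡ 29 (mod 123).
Multiplying by 88⁻¹ = 7 gives x ≡ 7·29 = 203 = 1·123 + 80 ≡ 80 (mod 123).
Check: T(80) = 88·80 + 26 = 7066 = 57·123 + 55 ≡ 55 (mod 123).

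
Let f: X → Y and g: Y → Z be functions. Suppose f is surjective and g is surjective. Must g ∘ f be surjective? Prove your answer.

Let c ∈ Z. Since g is surjective, there is b ∈ Y with g(b) = c. Since f is surjective, there is a ∈ X with f(a) = b.
Then (g ∘ f)(a) = g(b) = c. Therefore g ∘ f is surjective.

surjective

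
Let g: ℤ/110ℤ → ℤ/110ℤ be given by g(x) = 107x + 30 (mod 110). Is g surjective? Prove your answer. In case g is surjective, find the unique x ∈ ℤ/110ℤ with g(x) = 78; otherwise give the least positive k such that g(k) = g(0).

94

Recall: g is surjective if every y in the codomain equals g(x) for some x in the domain.
Since gcd(107, 110) = 1, 107 is invertible modulo 110. Euclid's algorithm: 110 = 1·107 + 3, 107 = 35·3 + 2, 3 = 1·2 + 1; back-substituting gives 1 = 73·107 − 71·110, so 107⁻¹ ≡ 73 (mod 110).
For any y ∈ ℤ/110ℤ, x = 73(y − 30) mod 110 satisfies g(x) = 107·73(y − 30) + 30 ≡ y (since 107·73 ≡ 1 mod 110). So every y has a preimage.
Therefore g is surjective.
Since g is surjective, we find g⁻¹(78): we need 107x ≡ 78 − 30 ≡ 48 (mod 110). Using 107⁻¹ = 73: x ≡ 73·48 = 3504 = 31·110 + 94, so x = 94.
Check: g(94) = 107·94 + 30 = 10088 = 91·110 + 78 ≡ 78 (mod 110).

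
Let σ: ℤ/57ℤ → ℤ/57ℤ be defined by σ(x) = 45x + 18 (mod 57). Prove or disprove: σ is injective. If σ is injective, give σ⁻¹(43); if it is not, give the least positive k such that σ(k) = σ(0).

19

By definition, injectivity means: for all x_1, x_2 in the domain, σ(x_1) = σ(x_2) implies x_1 = x_2.
We have gcd(45, 57) = 3 > 1. Taking x_1 = 0 and x_2 = 19: σ(0) = 18 and σ(19) = 45·19 + 18 = 873 ≡ 18 (mod 57).
So σ(0) = σ(19) while 0 ≠ 19, therefore σ is not injective.
Since σ is not injective, we find the least positive k with σ(k) = σ(0): this means 45k ≡ 0 (mod 57), i.e. 57 ∣ 45k. Since gcd(45, 57) = 3, dividing through by 3 this holds exactly when 19 ∣ 15k, and as gcd(15, 19) = 1, exactly when 19 ∣ k.
The smallest positive such k is 19.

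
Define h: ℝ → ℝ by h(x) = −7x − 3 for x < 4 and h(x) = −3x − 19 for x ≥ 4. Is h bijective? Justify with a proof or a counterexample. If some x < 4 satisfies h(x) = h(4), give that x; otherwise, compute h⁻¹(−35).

16/3

Both pieces are strictly decreasing (slopes −7 and −3), so each is injective on its own interval.
The left piece maps (−∞, 4) onto (−31, ∞); the right piece maps [4, ∞) onto (−∞, −31].
Since −31 = −31, the images partition ℝ: h is injective and surjective, hence bijective.
Because the two images are disjoint, no x < 4 has h(x) = h(4), so we compute h⁻¹(−35): −35 lies in (−∞, −31], so solve −3x − 19 = −35: x = (−35 + 19)/(−3) = 16/3.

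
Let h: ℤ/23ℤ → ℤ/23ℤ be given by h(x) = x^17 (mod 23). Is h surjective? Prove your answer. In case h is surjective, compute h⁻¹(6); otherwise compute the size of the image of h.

Since 23 is prime, the nonzero elements of ℤ/23ℤ form a cyclic group of order 22.
As gcd(17, 22) = 1, raising to the 17th power is a bijection on this group: if s^17 ≡ t^17 then (st^{−1})^17 = 1, and the only element of order dividing gcd(17, 22) = 1 is 1, so s = t.
With h(0) = 0 this makes h injective on all of ℤ/23ℤ, hence bijective (finite equal-size domain and codomain). In particular h is surjective.
Since h is surjective, we find the preimage of 6. The inverse of x ↦ x^17 on (ℤ/23ℤ)^× is x ↦ x^13, because 17·13 = 221 = 10·22 + 1 ≡ 1 (mod 22) and x^{22} = 1 for x ≠ 0 (Fermat). So h⁻¹(6) = 6^13 mod 23.
Repeated squaring mod 23: 6^1 ≡ 6, 6^2 ≡ 6² = 36 ≡ 13, 6^4 ≡ 13² = 169 ≡ 8, 6^8 ≡ 8² = 64 ≡ 18. Since 13 = 8 + 4 + 1, 6^13 ≡ 18·8·6: 18·8 = 144 ≡ 6, then 6·6 = 36 ≡ 13. So 6^13 ≡ 13 (mod 23).
Hence h⁻¹(6) = 13.

13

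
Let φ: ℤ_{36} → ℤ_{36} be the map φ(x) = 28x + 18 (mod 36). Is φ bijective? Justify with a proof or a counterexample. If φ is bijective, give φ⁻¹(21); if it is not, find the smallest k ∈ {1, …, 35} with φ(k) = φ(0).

We have gcd(28, 36) = 4 > 1. Taking x_1 = 0 and x_2 = 9: φ(0) = 18 and φ(9) = 28·9 + 18 = 270 ≡ 18 (mod 36).
So φ(0) = φ(9) while 0 ≠ 9, thus φ is not injective, hence not bijective.
Since φ is not bijective, we find the least positive k with φ(k) = φ(0): this means 28k ≡ 0 (mod 36), i.e. 36 ∣ 28k. Since gcd(28, 36) = 4, dividing through by 4 this holds exactly when 9 ∣ 7k, and as gcd(7, 9) = 1, exactly when 9 ∣ k.
The smallest positive such k is 9.

9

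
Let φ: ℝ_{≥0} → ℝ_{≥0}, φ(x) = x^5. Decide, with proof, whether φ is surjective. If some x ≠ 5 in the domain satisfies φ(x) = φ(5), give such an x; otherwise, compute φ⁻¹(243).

For any y ∈ ℝ_{≥0}, x = y^{1/5} ∈ ℝ_{≥0} gives φ(x) = y, so φ is surjective.
Since x ↦ x^5 is strictly increasing on ℝ_{≥0}, it is injective there, so no x ≠ 5 in the domain has φ(x) = φ(5). We therefore compute φ⁻¹(243) = 243^{1/5} = 3 (indeed 3^5 = 243).

3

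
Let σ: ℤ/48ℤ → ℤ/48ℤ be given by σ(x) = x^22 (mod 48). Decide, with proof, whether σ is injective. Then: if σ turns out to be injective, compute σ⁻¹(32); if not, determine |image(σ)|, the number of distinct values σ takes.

σ(2): Repeated squaring mod 48: 2^1 ≡ 2, 2^2 ≡ 2² = 4, 2^4 ≡ 4² = 16, 2^8 ≡ 16² = 256 ≡ 16, 2^16 ≡ 16² = 256 ≡ 16. Since 22 = 16 + 4 + 2, 2^22 ≡ 16·16·4: 16·16 = 256 ≡ 16, then 16·4 = 64 ≡ 16. So 2^22 ≡ 16 (mod 48).
σ(4): Repeated squaring mod 48: 4^1 ≡ 4, 4^2 ≡ 4² = 16, 4^4 ≡ 16² = 256 ≡ 16, 4^8 ≡ 16² = 256 ≡ 16, 4^16 ≡ 16² = 256 ≡ 16. Since 22 = 16 + 4 + 2, 4^22 ≡ 16·16·16: 16·16 = 256 ≡ 16, then 16·16 = 256 ≡ 16. So 4^22 ≡ 16 (mod 48).
So σ(2) = σ(4) = 16 while 2 ≠ 4, therefore σ is not injective.
Since σ is not injective, we determine |image(σ)|. Computing x^22 mod 48 for each x (by repeated squaring, reducing mod 48 at every step), the values σ(0), σ(1), …, σ(47) are: 0, 1, 16, 9, 16, 25, 0, 1, 16, 33, 16, 25, 0, 25, 16, 33, 16, 1, 0, 25, 16, 9, 16, 1, 0, 1, 16, 9, 16, 25, 0, 1, 16, 33, 16, 25, 0, 25, 16, 33, 16, 1, 0, 25, 16, 9, 16, 1.
The distinct values are {0, 1, 9, 16, 25, 33}; there are 6 of them.

6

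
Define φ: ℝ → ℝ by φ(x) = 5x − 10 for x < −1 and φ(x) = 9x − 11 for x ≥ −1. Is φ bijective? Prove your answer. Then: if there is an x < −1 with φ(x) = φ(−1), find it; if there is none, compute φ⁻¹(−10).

Both pieces are strictly increasing (slopes 5 and 9), so each is injective on its own interval.
The left piece maps (−∞, −1) onto (−∞, −15); the right piece maps [−1, ∞) onto [−20, ∞).
These images overlap. In particular φ(−1) = −20 (right piece), and solving 5x − 10 = −20 on the left piece gives x = −2 < −1.
So φ(−2) = φ(−1) with −2 ≠ −1, and φ is not injective, hence not bijective. This x = −2 is the requested value below −1.

-2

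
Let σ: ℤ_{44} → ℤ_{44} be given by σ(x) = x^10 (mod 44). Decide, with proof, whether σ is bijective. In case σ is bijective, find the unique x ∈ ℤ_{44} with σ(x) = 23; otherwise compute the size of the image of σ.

4

σ(1) = 1^10 = 1.
σ(3): Repeated squaring mod 44: 3^1 ≡ 3, 3^2 ≡ 3² = 9, 3^4 ≡ 9² = 81 ≡ 37, 3^8 ≡ 37² = 1369 ≡ 5. Since 10 = 8 + 2, 3^10 ≡ 5·9: 5·9 = 45 ≡ 1. So 3^10 ≡ 1 (mod 44).
So σ(1) = σ(3) = 1 while 1 ≠ 3, therefore σ is not injective, hence not bijective.
Since σ is not bijective, we determine |image(σ)|. Computing x^10 mod 44 for each x (by repeated squaring, reducing mod 44 at every step), the values σ(0), σ(1), …, σ(43) are: 0, 1, 12, 1, 12, 1, 12, 1, 12, 1, 12, 33, 12, 1, 12, 1, 12, 1, 12, 1, 12, 1, 0, 1, 12, 1, 12, 1, 12, 1, 12, 1, 12, 33, 12, 1, 12, 1, 12, 1, 12, 1, 12, 1.
The distinct values are {0, 1, 12, 33}; there are 4 of them.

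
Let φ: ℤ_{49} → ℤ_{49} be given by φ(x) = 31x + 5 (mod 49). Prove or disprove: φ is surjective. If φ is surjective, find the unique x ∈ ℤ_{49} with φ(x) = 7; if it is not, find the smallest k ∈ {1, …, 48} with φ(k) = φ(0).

Recall that surjectivity means every element of the codomain has a preimage under φ.
Since gcd(31, 49) = 1, 31 is invertible modulo 49. Euclid's algorithm: 49 = 1·31 + 18, 31 = 1·18 + 13, 18 = 1·13 + 5, 13 = 2·5 + 3, 5 = 1·3 + 2, 3 = 1·2 + 1; back-substituting gives 1 = 19·31 − 12·49, so 31⁻¹ ≡ 19 (mod 49).
Then y ↦ 19(y − 5) is a two-sided inverse to φ, so every y ∈ ℤ_{49} has a preimage.
Thus φ is surjective.
Since φ is surjective, we compute φ⁻¹(7): solve 31x + 5 ≡ 7 (mod 49), i.e. 31x ≡ 2 (mod 49).
Multiplying by 31⁻¹ = 19 gives x ≡ 19·2 = 38 ≡ 38 (mod 49).
Check: φ(38) = 31·38 + 5 = 1183 = 24·49 + 7 ≡ 7 (mod 49).

38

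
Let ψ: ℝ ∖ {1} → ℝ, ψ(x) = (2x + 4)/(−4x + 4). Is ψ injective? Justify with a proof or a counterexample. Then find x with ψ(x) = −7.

Suppose ψ(s) = ψ(t). Cross-multiplying: (2s + 4)(−4t + 4) = (2t + 4)(−4s + 4).
Expanding both sides and cancelling the symmetric terms leaves 24·(s − t) = 0. Since 24 ≠ 0, s = t. So ψ is injective.
Solving ψ(x) = −7: cross-multiplying gives 2x + 4 = −7(−4x + 4), which rearranges to −26x = −32, so x = 16/13.

16/13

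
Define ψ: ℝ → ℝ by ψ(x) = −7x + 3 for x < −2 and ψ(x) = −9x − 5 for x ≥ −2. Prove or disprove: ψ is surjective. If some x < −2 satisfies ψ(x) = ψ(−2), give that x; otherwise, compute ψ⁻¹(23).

Both pieces are strictly decreasing (slopes −7 and −9), so each is injective on its own interval.
The left piece maps (−∞, −2) onto (17, ∞); the right piece maps [−2, ∞) onto (−∞, 13].
The union (17, ∞) ∪ (−∞, 13] omits the interval between 17 and 13; in particular 17 has no preimage. So ψ is not surjective.
Because the two images are disjoint, no x < −2 has ψ(x) = ψ(−2), so we compute ψ⁻¹(23): 23 lies in (17, ∞), so solve −7x + 3 = 23: x = (23 − 3)/(−7) = −20/7.

-20/7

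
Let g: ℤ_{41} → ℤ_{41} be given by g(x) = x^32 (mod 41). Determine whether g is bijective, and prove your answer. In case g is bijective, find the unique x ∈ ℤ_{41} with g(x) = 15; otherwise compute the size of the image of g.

6

g(1) = 1^32 = 1.
g(3): Repeated squaring mod 41: 3^1 ≡ 3, 3^2 ≡ 3² = 9, 3^4 ≡ 9² = 81 ≡ 40, 3^8 ≡ 40² = 1600 ≡ 1, 3^16 ≡ 1² = 1, 3^32 ≡ 1² = 1. So 3^32 ≡ 1 (mod 41).
So g(1) = g(3) = 1 while 1 ≠ 3, thus g is not injective, hence not bijective.
Since g is not bijective, we determine |image(g)|. Computing x^32 mod 41 for each x (by repeated squaring, reducing mod 41 at every step), the values g(0), g(1), …, g(40) are: 0, 1, 37, 1, 16, 16, 37, 10, 18, 1, 18, 18, 16, 37, 1, 16, 10, 18, 37, 10, 10, 10, 10, 37, 18, 10, 16, 1, 37, 16, 18, 18, 1, 18, 10, 37, 16, 16, 1, 37, 1.
The distinct values are {0, 1, 10, 16, 18, 37}; there are 6 of them.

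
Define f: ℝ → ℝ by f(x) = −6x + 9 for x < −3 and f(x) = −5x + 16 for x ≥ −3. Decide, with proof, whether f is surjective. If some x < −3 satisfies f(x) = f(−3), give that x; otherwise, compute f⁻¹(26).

Both pieces are strictly decreasing (slopes −6 and −5), so each is injective on its own interval.
The left piece maps (−∞, −3) onto (27, ∞); the right piece maps [−3, ∞) onto (−∞, 31].
The union (27, ∞) ∪ (−∞, 31] covers ℝ, so f is surjective.
For the follow-up: the images overlap, so an x < −3 with f(x) = f(−3) exists. f(−3) = 31; solving −6x + 9 = 31 for x < −3 gives x = (31 − 9)/(−6) = −11/3.

-11/3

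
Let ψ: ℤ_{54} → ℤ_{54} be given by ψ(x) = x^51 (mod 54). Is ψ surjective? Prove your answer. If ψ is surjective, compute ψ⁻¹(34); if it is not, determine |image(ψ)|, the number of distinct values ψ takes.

ψ(0) = 0^51 = 0.
ψ(6): Repeated squaring mod 54: 6^1 ≡ 6, 6^2 ≡ 6² = 36, 6^4 ≡ 36² = 1296 ≡ 0, 6^8 ≡ 0² = 0, 6^16 ≡ 0² = 0, 6^32 ≡ 0² = 0. Since 51 = 32 + 16 + 2 + 1, 6^51 ≡ 0·0·36·6: 0·0 = 0, then 0·36 = 0, then 0·6 = 0. So 6^51 ≡ 0 (mod 54).
So ψ(0) = ψ(6) = 0 while 0 ≠ 6, hence ψ is not injective.
A non-injective map from the 54-element set ℤ_{54} to itself takes at most 53 distinct values, so it cannot be surjective. Therefore ψ is not surjective.
Since ψ is not surjective, we determine |image(ψ)|. Computing x^51 mod 54 for each x (by repeated squaring, reducing mod 54 at every step), the values ψ(0), ψ(1), …, ψ(53) are: 0, 1, 44, 27, 46, 35, 0, 37, 26, 27, 28, 17, 0, 19, 8, 27, 10, 53, 0, 1, 44, 27, 46, 35, 0, 37, 26, 27, 28, 17, 0, 19, 8, 27, 10, 53, 0, 1, 44, 27, 46, 35, 0, 37, 26, 27, 28, 17, 0, 19, 8, 27, 10, 53.
The distinct values are {0, 1, 8, 10, 17, 19, 26, 27, 28, 35, 37, 44, 46, 53}; there are 14 of them.

14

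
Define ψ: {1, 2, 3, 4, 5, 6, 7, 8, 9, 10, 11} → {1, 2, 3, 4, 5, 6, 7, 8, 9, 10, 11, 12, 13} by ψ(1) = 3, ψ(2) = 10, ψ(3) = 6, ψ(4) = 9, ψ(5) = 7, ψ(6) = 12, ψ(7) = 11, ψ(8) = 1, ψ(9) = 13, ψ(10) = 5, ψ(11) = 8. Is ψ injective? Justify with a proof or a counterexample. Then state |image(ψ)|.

11

The values ψ(1), …, ψ(11) are 3, 10, 6, 9, 7, 12, 11, 1, 13, 5, 8 — all distinct.
So ψ(u) = ψ(v) only when u = v, and ψ is injective.
The image of ψ is {1, 3, 5, 6, 7, 8, 9, 10, 11, 12, 13}, which has 11 elements.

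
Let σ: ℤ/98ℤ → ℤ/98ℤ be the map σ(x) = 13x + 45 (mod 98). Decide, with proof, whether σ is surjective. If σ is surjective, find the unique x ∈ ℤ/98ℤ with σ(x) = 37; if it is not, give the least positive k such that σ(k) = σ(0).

22

Since gcd(13, 98) = 1, 13 is invertible modulo 98. Euclid's algorithm: 98 = 7·13 + 7, 13 = 1·7 + 6, 7 = 1·6 + 1; back-substituting gives 1 = 83·13 − 11·98, so 13⁻¹ ≡ 83 (mod 98).
For any y ∈ ℤ/98ℤ, x = 83(y − 45) mod 98 satisfies σ(x) = 13·83(y − 45) + 45 ≡ y (since 13·83 ≡ 1 mod 98). So every y has a preimage.
Hence σ is surjective.
Since σ is surjective, we compute σ⁻¹(37): solve 13x + 45 ≡ 37 (mod 98), i.e. 13x ≡ 90 (mod 98).
Multiplying by 13⁻¹ = 83 gives x ≡ 83·90 = 7470 = 76·98 + 22 ≡ 22 (mod 98).
Check: σ(22) = 13·22 + 45 = 331 = 3·98 + 37 ≡ 37 (mod 98).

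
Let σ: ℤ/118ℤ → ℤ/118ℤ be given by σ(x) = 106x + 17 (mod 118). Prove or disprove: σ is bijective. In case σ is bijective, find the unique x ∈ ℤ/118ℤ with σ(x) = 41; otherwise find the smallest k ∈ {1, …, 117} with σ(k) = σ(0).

We have gcd(106, 118) = 2 > 1. Taking s = 0 and t = 59: σ(0) = 17 and σ(59) = 106·59 + 17 = 6271 ≡ 17 (mod 118).
So σ(0) = σ(59) while 0 ≠ 59, so σ is not injective, hence not bijective.
Since σ is not bijective, we find the least positive k with σ(k) = σ(0): this means 106k ≡ 0 (mod 118), i.e. 118 ∣ 106k. Since gcd(106, 118) = 2, dividing through by 2 this holds exactly when 59 ∣ 53k, and as gcd(53, 59) = 1, exactly when 59 ∣ k.
The smallest positive such k is 59.

59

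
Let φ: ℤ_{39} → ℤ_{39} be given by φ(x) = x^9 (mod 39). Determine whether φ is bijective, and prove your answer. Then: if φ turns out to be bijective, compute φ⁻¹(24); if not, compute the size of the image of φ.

15

φ(2): Repeated squaring mod 39: 2^1 ≡ 2, 2^2 ≡ 2² = 4, 2^4 ≡ 4² = 16, 2^8 ≡ 16² = 256 ≡ 22. Since 9 = 8 + 1, 2^9 ≡ 22·2: 22·2 = 44 ≡ 5. So 2^9 ≡ 5 (mod 39).
φ(5): Repeated squaring mod 39: 5^1 ≡ 5, 5^2 ≡ 5² = 25, 5^4 ≡ 25² = 625 ≡ 1, 5^8 ≡ 1² = 1. Since 9 = 8 + 1, 5^9 ≡ 1·5: 1·5 = 5. So 5^9 ≡ 5 (mod 39).
So φ(2) = φ(5) = 5 while 2 ≠ 5, hence φ is not injective, hence not bijective.
Since φ is not bijective, we determine |image(φ)|. Computing x^9 mod 39 for each x (by repeated squaring, reducing mod 39 at every step), the values φ(0), φ(1), …, φ(38) are: 0, 1, 5, 27, 25, 5, 18, 34, 8, 27, 25, 8, 12, 13, 14, 18, 1, 38, 18, 31, 8, 21, 1, 38, 21, 25, 26, 27, 31, 14, 12, 31, 5, 21, 34, 14, 12, 34, 38.
The distinct values are {0, 1, 5, 8, 12, 13, 14, 18, 21, 25, 26, 27, 31, 34, 38}; there are 15 of them.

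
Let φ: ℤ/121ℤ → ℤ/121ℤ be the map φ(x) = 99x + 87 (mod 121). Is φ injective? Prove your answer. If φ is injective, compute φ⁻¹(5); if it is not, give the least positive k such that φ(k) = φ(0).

We have gcd(99, 121) = 11 > 1. Taking x_1 = 0 and x_2 = 11: φ(0) = 87 and φ(11) = 99·11 + 87 = 1176 ≡ 87 (mod 121).
So φ(0) = φ(11) while 0 ≠ 11, therefore φ is not injective.
Since φ is not injective, we find the least positive k with φ(k) = φ(0): this means 99k ≡ 0 (mod 121), i.e. 121 ∣ 99k. Since gcd(99, 121) = 11, dividing through by 11 this holds exactly when 11 ∣ 9k, and as gcd(9, 11) = 1, exactly when 11 ∣ k.
The smallest positive such k is 11.

11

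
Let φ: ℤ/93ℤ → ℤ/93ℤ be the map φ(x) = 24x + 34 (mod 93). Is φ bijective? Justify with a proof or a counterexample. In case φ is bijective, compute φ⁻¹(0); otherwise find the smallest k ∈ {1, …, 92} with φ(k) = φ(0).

31

We have gcd(24, 93) = 3 > 1. Taking u = 0 and v = 31: φ(0) = 34 and φ(31) = 24·31 + 34 = 778 ≡ 34 (mod 93).
So φ(0) = φ(31) while 0 ≠ 31, so φ is not injective, hence not bijective.
Since φ is not bijective, we find the least positive k with φ(k) = φ(0): this means 24k ≡ 0 (mod 93), i.e. 93 ∣ 24k. Since gcd(24, 93) = 3, dividing through by 3 this holds exactly when 31 ∣ 8k, and as gcd(8, 31) = 1, exactly when 31 ∣ k.
The smallest positive such k is 31.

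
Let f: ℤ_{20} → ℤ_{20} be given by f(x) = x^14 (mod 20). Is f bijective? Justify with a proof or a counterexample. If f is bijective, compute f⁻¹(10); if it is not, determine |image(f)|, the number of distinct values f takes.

f(4): Repeated squaring mod 20: 4^1 ≡ 4, 4^2 ≡ 4² = 16, 4^4 ≡ 16² = 256 ≡ 16, 4^8 ≡ 16² = 256 ≡ 16. Since 14 = 8 + 4 + 2, 4^14 ≡ 16·16·16: 16·16 = 256 ≡ 16, then 16·16 = 256 ≡ 16. So 4^14 ≡ 16 (mod 20).
f(6): Repeated squaring mod 20: 6^1 ≡ 6, 6^2 ≡ 6² = 36 ≡ 16, 6^4 ≡ 16² = 256 ≡ 16, 6^8 ≡ 16² = 256 ≡ 16. Since 14 = 8 + 4 + 2, 6^14 ≡ 16·16·16: 16·16 = 256 ≡ 16, then 16·16 = 256 ≡ 16. So 6^14 ≡ 16 (mod 20).
So f(4) = f(6) = 16 while 4 ≠ 6, hence f is not injective, hence not bijective.
Since f is not bijective, we determine |image(f)|. Computing x^14 mod 20 for each x (by repeated squaring, reducing mod 20 at every step), the values f(0), f(1), …, f(19) are: 0, 1, 4, 9, 16, 5, 16, 9, 4, 1, 0, 1, 4, 9, 16, 5, 16, 9, 4, 1.
The distinct values are {0, 1, 4, 5, 9, 16}; there are 6 of them.

6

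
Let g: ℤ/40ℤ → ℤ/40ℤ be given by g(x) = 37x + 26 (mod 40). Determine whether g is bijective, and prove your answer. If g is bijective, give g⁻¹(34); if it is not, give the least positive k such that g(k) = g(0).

By definition, g is injective when g(u) = g(v) forces u = v.
If g(u) = g(v), then 37u ≡ 37v (mod 40). Because gcd(37, 40) = 1, we may cancel 37 to get u ≡ v (mod 40).
We now compute 37⁻¹ mod 40 explicitly. Euclid's algorithm: 40 = 1·37 + 3, 37 = 12·3 + 1; back-substituting gives 1 = 13·37 − 12·40, so 37⁻¹ ≡ 13 (mod 40).
Then y ↦ 13(y − 26) is a two-sided inverse to g, so every y ∈ ℤ/40ℤ has a preimage.
So g is bijective.
Since g is bijective, we find g⁻¹(34): we need 37x ≡ 34 − 26 ≡ 8 (mod 40). Using 37⁻¹ = 13: x ≡ 13·8 = 104 = 2·40 + 24, so x = 24.
Check: g(24) = 37·24 + 26 = 914 = 22·40 + 34 ≡ 34 (mod 40).

24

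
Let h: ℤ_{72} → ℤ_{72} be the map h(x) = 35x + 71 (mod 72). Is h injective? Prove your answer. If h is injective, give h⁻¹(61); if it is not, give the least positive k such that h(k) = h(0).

10

Recall that h is injective when h(s) = h(t) forces s = t.
Suppose h(s) = h(t) in ℤ_{72}. Then 35s + 71 ≡ 35t + 71 (mod 72), hence 35(s − t) ≡ 0 (mod 72).
Since gcd(35, 72) = 1, 35 is invertible modulo 72, hence s − t ≡ 0 (mod 72), i.e. s = t.
Thus h is injective.
We now compute 35⁻¹ mod 72 explicitly. Euclid's algorithm: 72 = 2·35 + 2, 35 = 17·2 + 1; back-substituting gives 1 = 35·35 − 17·72, so 35⁻¹ ≡ 35 (mod 72).
Since h is injective, we find h⁻¹(61): we need 35x ≡ 61 − 71 ≡ 62 (mod 72). Using 35⁻¹ = 35: x ≡ 35·62 = 2170 = 30·72 + 10, so x = 10.
Check: h(10) = 35·10 + 71 = 421 = 5·72 + 61 ≡ 61 (mod 72).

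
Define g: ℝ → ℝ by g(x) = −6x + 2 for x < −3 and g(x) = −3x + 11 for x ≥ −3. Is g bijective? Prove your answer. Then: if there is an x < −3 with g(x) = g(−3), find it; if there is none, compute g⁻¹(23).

Both pieces are strictly decreasing (slopes −6 and −3), so each is injective on its own interval.
The left piece maps (−∞, −3) onto (20, ∞); the right piece maps [−3, ∞) onto (−∞, 20].
Since 20 = 20, the images partition ℝ: g is injective and surjective, hence bijective.
Because the two images are disjoint, no x < −3 has g(x) = g(−3), so we compute g⁻¹(23): 23 lies in (20, ∞), so solve −6x + 2 = 23: x = (23 − 2)/(−6) = −7/2.

-7/2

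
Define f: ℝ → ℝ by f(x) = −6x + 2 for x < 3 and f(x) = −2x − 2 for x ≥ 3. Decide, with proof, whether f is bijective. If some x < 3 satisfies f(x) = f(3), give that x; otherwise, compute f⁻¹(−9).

Both pieces are strictly decreasing (slopes −6 and −2), so each is injective on its own interval.
The left piece maps (−∞, 3) onto (−16, ∞); the right piece maps [3, ∞) onto (−∞, −8].
These images overlap. In particular f(3) = −8 (right piece), and solving −6x + 2 = −8 on the left piece gives x = 5/3 < 3.
So f(5/3) = f(3) with 5/3 ≠ 3, and f is not injective, hence not bijective. This x = 5/3 is the requested value below 3.

5/3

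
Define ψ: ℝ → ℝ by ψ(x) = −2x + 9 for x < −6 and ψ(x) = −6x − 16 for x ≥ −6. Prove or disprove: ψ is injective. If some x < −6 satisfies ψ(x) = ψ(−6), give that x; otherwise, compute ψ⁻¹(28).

Both pieces are strictly decreasing (slopes −2 and −6), so each is injective on its own interval.
The left piece maps (−∞, −6) onto (21, ∞); the right piece maps [−6, ∞) onto (−∞, 20].
These images are disjoint, so no value is attained by both pieces. So ψ is injective.
Because the two images are disjoint, no x < −6 has ψ(x) = ψ(−6), so we compute ψ⁻¹(28): 28 lies in (21, ∞), so solve −2x + 9 = 28: x = (28 − 9)/(−2) = −19/2.

-19/2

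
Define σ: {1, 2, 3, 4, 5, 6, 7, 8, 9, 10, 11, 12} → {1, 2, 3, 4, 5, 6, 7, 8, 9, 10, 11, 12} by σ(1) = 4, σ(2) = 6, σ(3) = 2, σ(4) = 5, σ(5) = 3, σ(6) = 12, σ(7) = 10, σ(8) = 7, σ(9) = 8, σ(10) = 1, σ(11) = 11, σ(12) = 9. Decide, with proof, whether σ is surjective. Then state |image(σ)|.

Every element of the codomain has a preimage: 1 = σ(10), 2 = σ(3), 3 = σ(5), 4 = σ(1), 5 = σ(4), 6 = σ(2), 7 = σ(8), 8 = σ(9), 9 = σ(12), 10 = σ(7), 11 = σ(11), 12 = σ(6).
Thus σ is surjective.
The image of σ is {1, 2, 3, 4, 5, 6, 7, 8, 9, 10, 11, 12}, which has 12 elements.

12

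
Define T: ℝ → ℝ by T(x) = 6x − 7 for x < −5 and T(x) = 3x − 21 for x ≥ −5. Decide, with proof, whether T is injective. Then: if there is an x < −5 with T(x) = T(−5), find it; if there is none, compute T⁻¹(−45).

-19/3

Both pieces are strictly increasing (slopes 6 and 3), so each is injective on its own interval.
The left piece maps (−∞, −5) onto (−∞, −37); the right piece maps [−5, ∞) onto [−36, ∞).
These images are disjoint, so no value is attained by both pieces. Therefore T is injective.
Because the two images are disjoint, no x < −5 has T(x) = T(−5), so we compute T⁻¹(−45): −45 lies in (−∞, −37), so solve 6x − 7 = −45: x = (−45 + 7)/6 = −19/3.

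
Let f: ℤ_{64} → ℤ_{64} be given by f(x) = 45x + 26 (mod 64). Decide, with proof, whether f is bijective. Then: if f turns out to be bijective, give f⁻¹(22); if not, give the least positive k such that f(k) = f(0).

Recall: injectivity means: for all x_1, x_2 in the domain, f(x_1) = f(x_2) implies x_1 = x_2.
Suppose f(x_1) = f(x_2) in ℤ_{64}. Then 45x_1 + 26 ≡ 45x_2 + 26 (mod 64), thus 45(x_1 − x_2) ≡ 0 (mod 64).
Since gcd(45, 64) = 1, 45 is invertible modulo 64, hence x_1 − x_2 ≡ 0 (mod 64), i.e. x_1 = x_2.
We now compute 45⁻¹ mod 64 explicitly. Euclid's algorithm: 64 = 1·45 + 19, 45 = 2·19 + 7, 19 = 2·7 + 5, 7 = 1·5 + 2, 5 = 2·2 + 1; back-substituting gives 1 = 37·45 − 26·64, so 45⁻¹ ≡ 37 (mod 64).
Then y ↦ 37(y − 26) is a two-sided inverse to f, so every y ∈ ℤ_{64} has a preimage.
Hence f is bijective.
Since f is bijective, we compute f⁻¹(22): solve 45x + 26 ≡ 22 (mod 64), i.e. 45x ≡ 60 (mod 64).
Multiplying by 45⁻¹ = 37 gives x ≡ 37·60 = 2220 = 34·64 + 44 ≡ 44 (mod 64).
Check: f(44) = 45·44 + 26 = 2006 = 31·64 + 22 ≡ 22 (mod 64).

44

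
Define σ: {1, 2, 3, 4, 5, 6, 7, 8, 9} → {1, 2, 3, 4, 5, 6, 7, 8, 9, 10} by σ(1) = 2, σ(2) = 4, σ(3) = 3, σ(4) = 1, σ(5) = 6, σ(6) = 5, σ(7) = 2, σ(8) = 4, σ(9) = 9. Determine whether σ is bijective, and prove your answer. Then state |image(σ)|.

7

σ(1) = 2 = σ(7) with 1 ≠ 7, so σ is not injective, hence not bijective.
The image of σ is {1, 2, 3, 4, 5, 6, 9}, which has 7 elements.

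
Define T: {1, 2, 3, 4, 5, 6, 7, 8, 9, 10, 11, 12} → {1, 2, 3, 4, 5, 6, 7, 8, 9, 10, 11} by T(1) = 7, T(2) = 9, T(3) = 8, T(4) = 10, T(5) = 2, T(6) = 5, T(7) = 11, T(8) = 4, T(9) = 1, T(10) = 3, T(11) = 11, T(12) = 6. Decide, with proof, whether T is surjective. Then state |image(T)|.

Every element of the codomain has a preimage: 1 = T(9), 2 = T(5), 3 = T(10), 4 = T(8), 5 = T(6), 6 = T(12), 7 = T(1), 8 = T(3), 9 = T(2), 10 = T(4), 11 = T(7).
Thus T is surjective.
The image of T is {1, 2, 3, 4, 5, 6, 7, 8, 9, 10, 11}, which has 11 elements.

11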